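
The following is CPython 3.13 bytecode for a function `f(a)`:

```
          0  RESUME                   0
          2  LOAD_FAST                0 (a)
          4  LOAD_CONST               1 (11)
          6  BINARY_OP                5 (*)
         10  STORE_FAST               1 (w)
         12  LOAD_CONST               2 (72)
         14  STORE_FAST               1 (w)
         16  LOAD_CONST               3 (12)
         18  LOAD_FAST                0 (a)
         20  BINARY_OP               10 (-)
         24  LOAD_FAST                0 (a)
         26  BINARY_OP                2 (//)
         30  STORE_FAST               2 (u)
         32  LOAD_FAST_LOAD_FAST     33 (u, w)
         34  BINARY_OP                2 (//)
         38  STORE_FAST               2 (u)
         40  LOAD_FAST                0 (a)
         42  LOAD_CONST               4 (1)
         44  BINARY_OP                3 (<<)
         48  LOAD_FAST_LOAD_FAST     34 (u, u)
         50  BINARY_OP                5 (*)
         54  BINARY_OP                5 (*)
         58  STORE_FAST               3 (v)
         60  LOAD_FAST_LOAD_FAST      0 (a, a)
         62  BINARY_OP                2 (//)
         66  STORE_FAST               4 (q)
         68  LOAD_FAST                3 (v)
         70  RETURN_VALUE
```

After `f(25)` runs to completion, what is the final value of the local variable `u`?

-1

LOAD_FAST a → push 25. Stack: [25]
LOAD_CONST → push 11. Stack: [25, 11]
BINARY_OP * → 25 * 11 = 275. Stack: [275]
STORE_FAST w → w=275. Stack: []
LOAD_CONST → push 72. Stack: [72]
STORE_FAST w → w=72. Stack: []
LOAD_CONST → push 12. Stack: [12]
LOAD_FAST a → push 25. Stack: [12, 25]
BINARY_OP - → 12 - 25 = -13. Stack: [-13]
LOAD_FAST a → push 25. Stack: [-13, 25]
BINARY_OP // → -13 // 25 = -1. Stack: [-1]
STORE_FAST u → u=-1. Stack: []
LOAD_FAST_LOAD_FAST u,w → push -1,72. Stack: [-1, 72]
BINARY_OP // → -1 // 72 = -1. Stack: [-1]
STORE_FAST u → u=-1. Stack: []
LOAD_FAST a → push 25. Stack: [25]
LOAD_CONST → push 1. Stack: [25, 1]
BINARY_OP << → 25 << 1 = 50. Stack: [50]
LOAD_FAST_LOAD_FAST u,u → push -1,-1. Stack: [50, -1, -1]
BINARY_OP * → -1 * -1 = 1. Stack: [50, 1]
BINARY_OP * → 50 * 1 = 50. Stack: [50]
STORE_FAST v → v=50. Stack: []
LOAD_FAST_LOAD_FAST a,a → push 25,25. Stack: [25, 25]
BINARY_OP // → 25 // 25 = 1. Stack: [1]
STORE_FAST q → q=1. Stack: []
LOAD_FAST v → push 50. Stack: [50]
RETURN_VALUE → return 50.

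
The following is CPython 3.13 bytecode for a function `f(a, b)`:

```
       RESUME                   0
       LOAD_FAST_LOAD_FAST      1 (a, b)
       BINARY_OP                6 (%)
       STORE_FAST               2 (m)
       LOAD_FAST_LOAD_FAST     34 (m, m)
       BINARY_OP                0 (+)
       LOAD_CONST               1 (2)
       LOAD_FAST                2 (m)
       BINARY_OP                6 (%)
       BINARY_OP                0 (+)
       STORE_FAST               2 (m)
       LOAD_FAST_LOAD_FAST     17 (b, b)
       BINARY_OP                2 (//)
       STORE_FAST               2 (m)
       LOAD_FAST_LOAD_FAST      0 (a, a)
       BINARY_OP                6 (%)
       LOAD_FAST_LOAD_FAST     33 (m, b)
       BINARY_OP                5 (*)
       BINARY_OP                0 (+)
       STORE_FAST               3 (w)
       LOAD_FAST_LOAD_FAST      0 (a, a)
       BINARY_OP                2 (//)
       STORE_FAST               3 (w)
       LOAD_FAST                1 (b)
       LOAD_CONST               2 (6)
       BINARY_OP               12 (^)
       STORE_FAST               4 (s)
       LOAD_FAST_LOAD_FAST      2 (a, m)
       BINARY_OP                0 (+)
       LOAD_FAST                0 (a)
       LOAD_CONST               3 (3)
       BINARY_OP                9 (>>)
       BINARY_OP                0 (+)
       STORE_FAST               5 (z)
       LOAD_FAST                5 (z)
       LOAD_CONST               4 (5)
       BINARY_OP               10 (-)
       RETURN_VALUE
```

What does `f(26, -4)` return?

25

LOAD_FAST_LOAD_FAST a,b → push 26,-4. Stack: [26, -4]
BINARY_OP % → 26 % -4 = -2. Stack: [-2]
STORE_FAST m → m=-2. Stack: []
LOAD_FAST_LOAD_FAST m,m → push -2,-2. Stack: [-2, -2]
BINARY_OP + → -2 + -2 = -4. Stack: [-4]
LOAD_CONST → push 2. Stack: [-4, 2]
LOAD_FAST m → push -2. Stack: [-4, 2, -2]
BINARY_OP % → 2 % -2 = 0. Stack: [-4, 0]
BINARY_OP + → -4 + 0 = -4. Stack: [-4]
STORE_FAST m → m=-4. Stack: []
LOAD_FAST_LOAD_FAST b,b → push -4,-4. Stack: [-4, -4]
BINARY_OP // → -4 // -4 = 1. Stack: [1]
STORE_FAST m → m=1. Stack: []
LOAD_FAST_LOAD_FAST a,a → push 26,26. Stack: [26, 26]
BINARY_OP % → 26 % 26 = 0. Stack: [0]
LOAD_FAST_LOAD_FAST m,b → push 1,-4. Stack: [0, 1, -4]
BINARY_OP * → 1 * -4 = -4. Stack: [0, -4]
BINARY_OP + → 0 + -4 = -4. Stack: [-4]
STORE_FAST w → w=-4. Stack: []
LOAD_FAST_LOAD_FAST a,a → push 26,26. Stack: [26, 26]
BINARY_OP // → 26 // 26 = 1. Stack: [1]
STORE_FAST w → w=1. Stack: []
LOAD_FAST b → push -4. Stack: [-4]
LOAD_CONST → push 6. Stack: [-4, 6]
BINARY_OP ^ → -4 ^ 6 = -6. Stack: [-6]
STORE_FAST s → s=-6. Stack: []
LOAD_FAST_LOAD_FAST a,m → push 26,1. Stack: [26, 1]
BINARY_OP + → 26 + 1 = 27. Stack: [27]
LOAD_FAST a → push 26. Stack: [27, 26]
LOAD_CONST → push 3. Stack: [27, 26, 3]
BINARY_OP >> → 26 >> 3 = 3. Stack: [27, 3]
BINARY_OP + → 27 + 3 = 30. Stack: [30]
STORE_FAST z → z=30. Stack: []
LOAD_FAST z → push 30. Stack: [30]
LOAD_CONST → push 5. Stack: [30, 5]
BINARY_OP - → 30 - 5 = 25. Stack: [25]
RETURN_VALUE → return 25.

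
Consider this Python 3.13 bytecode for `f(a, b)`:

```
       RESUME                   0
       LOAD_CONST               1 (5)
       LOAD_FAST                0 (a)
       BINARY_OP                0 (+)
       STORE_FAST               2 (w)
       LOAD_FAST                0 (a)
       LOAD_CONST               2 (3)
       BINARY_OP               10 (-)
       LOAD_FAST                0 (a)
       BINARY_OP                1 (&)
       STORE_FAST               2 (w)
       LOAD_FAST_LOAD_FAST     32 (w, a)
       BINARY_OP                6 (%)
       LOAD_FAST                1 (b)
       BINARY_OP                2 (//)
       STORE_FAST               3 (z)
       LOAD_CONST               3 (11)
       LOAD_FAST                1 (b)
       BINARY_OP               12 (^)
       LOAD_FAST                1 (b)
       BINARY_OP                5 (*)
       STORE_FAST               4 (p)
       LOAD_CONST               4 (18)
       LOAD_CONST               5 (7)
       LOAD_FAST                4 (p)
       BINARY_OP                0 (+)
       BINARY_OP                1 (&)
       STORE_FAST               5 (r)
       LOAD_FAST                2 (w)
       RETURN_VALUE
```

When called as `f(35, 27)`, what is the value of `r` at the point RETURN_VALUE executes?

LOAD_CONST → push 5. Stack: [5]
LOAD_FAST a → push 35. Stack: [5, 35]
BINARY_OP + → 5 + 35 = 40. Stack: [40]
STORE_FAST w → w=40. Stack: []
LOAD_FAST a → push 35. Stack: [35]
LOAD_CONST → push 3. Stack: [35, 3]
BINARY_OP - → 35 - 3 = 32. Stack: [32]
LOAD_FAST a → push 35. Stack: [32, 35]
BINARY_OP & → 32 & 35 = 32. Stack: [32]
STORE_FAST w → w=32. Stack: []
LOAD_FAST_LOAD_FAST w,a → push 32,35. Stack: [32, 35]
BINARY_OP % → 32 % 35 = 32. Stack: [32]
LOAD_FAST b → push 27. Stack: [32, 27]
BINARY_OP // → 32 // 27 = 1. Stack: [1]
STORE_FAST z → z=1. Stack: []
LOAD_CONST → push 11. Stack: [11]
LOAD_FAST b → push 27. Stack: [11, 27]
BINARY_OP ^ → 11 ^ 27 = 16. Stack: [16]
LOAD_FAST b → push 27. Stack: [16, 27]
BINARY_OP * → 16 * 27 = 432. Stack: [432]
STORE_FAST p → p=432. Stack: []
LOAD_CONST → push 18. Stack: [18]
LOAD_CONST → push 7. Stack: [18, 7]
LOAD_FAST p → push 432. Stack: [18, 7, 432]
BINARY_OP + → 7 + 432 = 439. Stack: [18, 439]
BINARY_OP & → 18 & 439 = 18. Stack: [18]
STORE_FAST r → r=18. Stack: []
LOAD_FAST w → push 32. Stack: [32]
RETURN_VALUE → return 32.

18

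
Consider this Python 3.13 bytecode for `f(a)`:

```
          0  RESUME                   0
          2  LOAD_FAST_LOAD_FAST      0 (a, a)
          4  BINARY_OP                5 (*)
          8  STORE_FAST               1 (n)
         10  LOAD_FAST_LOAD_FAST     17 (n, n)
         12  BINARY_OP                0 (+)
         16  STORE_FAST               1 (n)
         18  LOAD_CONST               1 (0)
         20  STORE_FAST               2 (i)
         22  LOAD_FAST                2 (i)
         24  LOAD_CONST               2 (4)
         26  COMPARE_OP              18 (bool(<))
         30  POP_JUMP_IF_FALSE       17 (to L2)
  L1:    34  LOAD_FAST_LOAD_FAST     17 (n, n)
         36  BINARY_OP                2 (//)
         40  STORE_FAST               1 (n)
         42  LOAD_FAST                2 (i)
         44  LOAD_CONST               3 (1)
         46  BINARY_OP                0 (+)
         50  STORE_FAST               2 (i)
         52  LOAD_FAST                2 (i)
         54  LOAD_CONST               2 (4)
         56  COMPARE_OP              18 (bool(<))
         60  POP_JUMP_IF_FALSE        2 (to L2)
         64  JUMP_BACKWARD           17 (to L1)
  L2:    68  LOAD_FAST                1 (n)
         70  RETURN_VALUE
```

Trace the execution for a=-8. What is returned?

LOAD_FAST_LOAD_FAST a,a → push -8,-8. Stack: [-8, -8]
BINARY_OP * → -8 * -8 = 64. Stack: [64]
STORE_FAST n → n=64. Stack: []
LOAD_FAST_LOAD_FAST n,n → push 64,64. Stack: [64, 64]
BINARY_OP + → 64 + 64 = 128. Stack: [128]
STORE_FAST n → n=128. Stack: []
LOAD_CONST → push 0. Stack: [0]
STORE_FAST i → i=0. Stack: []
LOAD_FAST i → push 0. Stack: [0]
LOAD_CONST → push 4. Stack: [0, 4]
COMPARE_OP bool(<) → 0 vs 4 = True. Stack: [True]
POP_JUMP_IF_FALSE → pop True; no jump. Stack: []
LOAD_FAST_LOAD_FAST n,n → push 128,128. Stack: [128, 128]
BINARY_OP // → 128 // 128 = 1. Stack: [1]
STORE_FAST n → n=1. Stack: []
LOAD_FAST i → push 0. Stack: [0]
LOAD_CONST → push 1. Stack: [0, 1]
BINARY_OP + → 0 + 1 = 1. Stack: [1]
STORE_FAST i → i=1. Stack: []
LOAD_FAST i → push 1. Stack: [1]
LOAD_CONST → push 4. Stack: [1, 4]
COMPARE_OP bool(<) → 1 vs 4 = True. Stack: [True]
POP_JUMP_IF_FALSE → pop True; no jump. Stack: []
LOAD_FAST_LOAD_FAST n,n → push 1,1. Stack: [1, 1]
BINARY_OP // → 1 // 1 = 1. Stack: [1]
STORE_FAST n → n=1. Stack: []
LOAD_FAST i → push 1. Stack: [1]
LOAD_CONST → push 1. Stack: [1, 1]
BINARY_OP + → 1 + 1 = 2. Stack: [2]
STORE_FAST i → i=2. Stack: []
LOAD_FAST i → push 2. Stack: [2]
LOAD_CONST → push 4. Stack: [2, 4]
COMPARE_OP bool(<) → 2 vs 4 = True. Stack: [True]
POP_JUMP_IF_FALSE → pop True; no jump. Stack: []
LOAD_FAST_LOAD_FAST n,n → push 1,1. Stack: [1, 1]
BINARY_OP // → 1 // 1 = 1. Stack: [1]
STORE_FAST n → n=1. Stack: []
LOAD_FAST i → push 2. Stack: [2]
LOAD_CONST → push 1. Stack: [2, 1]
BINARY_OP + → 2 + 1 = 3. Stack: [3]
STORE_FAST i → i=3. Stack: []
LOAD_FAST i → push 3. Stack: [3]
LOAD_CONST → push 4. Stack: [3, 4]
COMPARE_OP bool(<) → 3 vs 4 = True. Stack: [True]
POP_JUMP_IF_FALSE → pop True; no jump. Stack: []
LOAD_FAST_LOAD_FAST n,n → push 1,1. Stack: [1, 1]
BINARY_OP // → 1 // 1 = 1. Stack: [1]
STORE_FAST n → n=1. Stack: []
LOAD_FAST i → push 3. Stack: [3]
LOAD_CONST → push 1. Stack: [3, 1]
BINARY_OP + → 3 + 1 = 4. Stack: [4]
STORE_FAST i → i=4. Stack: []
LOAD_FAST i → push 4. Stack: [4]
LOAD_CONST → push 4. Stack: [4, 4]
COMPARE_OP bool(<) → 4 vs 4 = False. Stack: [False]
POP_JUMP_IF_FALSE → pop False; jump. Stack: []
LOAD_FAST n → push 1. Stack: [1]
RETURN_VALUE → return 1.

1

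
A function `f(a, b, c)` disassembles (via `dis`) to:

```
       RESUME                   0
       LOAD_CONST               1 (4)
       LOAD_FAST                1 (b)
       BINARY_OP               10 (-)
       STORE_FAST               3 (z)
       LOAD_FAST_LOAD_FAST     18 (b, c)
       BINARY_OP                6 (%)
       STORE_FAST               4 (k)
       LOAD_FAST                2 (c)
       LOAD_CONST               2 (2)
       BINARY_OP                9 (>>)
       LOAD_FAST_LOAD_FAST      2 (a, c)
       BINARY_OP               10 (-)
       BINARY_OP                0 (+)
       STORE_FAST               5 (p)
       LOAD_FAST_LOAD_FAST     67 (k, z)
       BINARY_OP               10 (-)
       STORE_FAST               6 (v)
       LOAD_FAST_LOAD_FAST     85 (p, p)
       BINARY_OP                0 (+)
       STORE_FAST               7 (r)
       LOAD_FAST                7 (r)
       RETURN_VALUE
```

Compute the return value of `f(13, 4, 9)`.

LOAD_CONST → push 4. Stack: [4]
LOAD_FAST b → push 4. Stack: [4, 4]
BINARY_OP - → 4 - 4 = 0. Stack: [0]
STORE_FAST z → z=0. Stack: []
LOAD_FAST_LOAD_FAST b,c → push 4,9. Stack: [4, 9]
BINARY_OP % → 4 % 9 = 4. Stack: [4]
STORE_FAST k → k=4. Stack: []
LOAD_FAST c → push 9. Stack: [9]
LOAD_CONST → push 2. Stack: [9, 2]
BINARY_OP >> → 9 >> 2 = 2. Stack: [2]
LOAD_FAST_LOAD_FAST a,c → push 13,9. Stack: [2, 13, 9]
BINARY_OP - → 13 - 9 = 4. Stack: [2, 4]
BINARY_OP + → 2 + 4 = 6. Stack: [6]
STORE_FAST p → p=6. Stack: []
LOAD_FAST_LOAD_FAST k,z → push 4,0. Stack: [4, 0]
BINARY_OP - → 4 - 0 = 4. Stack: [4]
STORE_FAST v → v=4. Stack: []
LOAD_FAST_LOAD_FAST p,p → push 6,6. Stack: [6, 6]
BINARY_OP + → 6 + 6 = 12. Stack: [12]
STORE_FAST r → r=12. Stack: []
LOAD_FAST r → push 12. Stack: [12]
RETURN_VALUE → return 12.

12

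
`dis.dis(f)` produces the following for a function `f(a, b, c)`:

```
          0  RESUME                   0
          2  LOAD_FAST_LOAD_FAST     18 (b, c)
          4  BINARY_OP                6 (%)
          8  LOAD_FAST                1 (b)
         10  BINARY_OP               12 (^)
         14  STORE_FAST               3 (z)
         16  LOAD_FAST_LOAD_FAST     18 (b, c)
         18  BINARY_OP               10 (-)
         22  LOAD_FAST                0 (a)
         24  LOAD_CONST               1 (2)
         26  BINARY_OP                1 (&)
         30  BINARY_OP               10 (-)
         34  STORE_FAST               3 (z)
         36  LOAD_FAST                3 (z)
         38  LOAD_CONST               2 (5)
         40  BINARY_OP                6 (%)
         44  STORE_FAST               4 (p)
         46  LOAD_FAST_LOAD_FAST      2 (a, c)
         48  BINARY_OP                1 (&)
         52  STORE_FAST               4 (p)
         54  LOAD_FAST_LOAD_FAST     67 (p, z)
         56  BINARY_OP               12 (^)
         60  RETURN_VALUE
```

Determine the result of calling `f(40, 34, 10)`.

LOAD_FAST_LOAD_FAST b,c → push 34,10. Stack: [34, 10]
BINARY_OP % → 34 % 10 = 4. Stack: [4]
LOAD_FAST b → push 34. Stack: [4, 34]
BINARY_OP ^ → 4 ^ 34 = 38. Stack: [38]
STORE_FAST z → z=38. Stack: []
LOAD_FAST_LOAD_FAST b,c → push 34,10. Stack: [34, 10]
BINARY_OP - → 34 - 10 = 24. Stack: [24]
LOAD_FAST a → push 40. Stack: [24, 40]
LOAD_CONST → push 2. Stack: [24, 40, 2]
BINARY_OP & → 40 & 2 = 0. Stack: [24, 0]
BINARY_OP - → 24 - 0 = 24. Stack: [24]
STORE_FAST z → z=24. Stack: []
LOAD_FAST z → push 24. Stack: [24]
LOAD_CONST → push 5. Stack: [24, 5]
BINARY_OP % → 24 % 5 = 4. Stack: [4]
STORE_FAST p → p=4. Stack: []
LOAD_FAST_LOAD_FAST a,c → push 40,10. Stack: [40, 10]
BINARY_OP & → 40 & 10 = 8. Stack: [8]
STORE_FAST p → p=8. Stack: []
LOAD_FAST_LOAD_FAST p,z → push 8,24. Stack: [8, 24]
BINARY_OP ^ → 8 ^ 24 = 16. Stack: [16]
RETURN_VALUE → return 16.

16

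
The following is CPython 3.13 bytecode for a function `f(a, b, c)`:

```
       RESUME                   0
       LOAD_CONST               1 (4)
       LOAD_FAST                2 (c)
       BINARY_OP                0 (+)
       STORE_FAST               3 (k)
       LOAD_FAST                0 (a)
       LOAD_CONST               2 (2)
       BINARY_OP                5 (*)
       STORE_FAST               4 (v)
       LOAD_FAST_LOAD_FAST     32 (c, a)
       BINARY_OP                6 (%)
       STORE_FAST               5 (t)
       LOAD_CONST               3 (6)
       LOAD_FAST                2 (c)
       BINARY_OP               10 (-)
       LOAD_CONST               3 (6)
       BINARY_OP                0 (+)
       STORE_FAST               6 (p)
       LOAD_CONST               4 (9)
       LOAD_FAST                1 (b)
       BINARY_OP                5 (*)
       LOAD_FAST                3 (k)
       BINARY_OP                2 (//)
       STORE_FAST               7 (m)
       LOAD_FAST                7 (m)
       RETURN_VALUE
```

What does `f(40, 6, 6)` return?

5

LOAD_CONST → push 4. Stack: [4]
LOAD_FAST c → push 6. Stack: [4, 6]
BINARY_OP + → 4 + 6 = 10. Stack: [10]
STORE_FAST k → k=10. Stack: []
LOAD_FAST a → push 40. Stack: [40]
LOAD_CONST → push 2. Stack: [40, 2]
BINARY_OP * → 40 * 2 = 80. Stack: [80]
STORE_FAST v → v=80. Stack: []
LOAD_FAST_LOAD_FAST c,a → push 6,40. Stack: [6, 40]
BINARY_OP % → 6 % 40 = 6. Stack: [6]
STORE_FAST t → t=6. Stack: []
LOAD_CONST → push 6. Stack: [6]
LOAD_FAST c → push 6. Stack: [6, 6]
BINARY_OP - → 6 - 6 = 0. Stack: [0]
LOAD_CONST → push 6. Stack: [0, 6]
BINARY_OP + → 0 + 6 = 6. Stack: [6]
STORE_FAST p → p=6. Stack: []
LOAD_CONST → push 9. Stack: [9]
LOAD_FAST b → push 6. Stack: [9, 6]
BINARY_OP * → 9 * 6 = 54. Stack: [54]
LOAD_FAST k → push 10. Stack: [54, 10]
BINARY_OP // → 54 // 10 = 5. Stack: [5]
STORE_FAST m → m=5. Stack: []
LOAD_FAST m → push 5. Stack: [5]
RETURN_VALUE → return 5.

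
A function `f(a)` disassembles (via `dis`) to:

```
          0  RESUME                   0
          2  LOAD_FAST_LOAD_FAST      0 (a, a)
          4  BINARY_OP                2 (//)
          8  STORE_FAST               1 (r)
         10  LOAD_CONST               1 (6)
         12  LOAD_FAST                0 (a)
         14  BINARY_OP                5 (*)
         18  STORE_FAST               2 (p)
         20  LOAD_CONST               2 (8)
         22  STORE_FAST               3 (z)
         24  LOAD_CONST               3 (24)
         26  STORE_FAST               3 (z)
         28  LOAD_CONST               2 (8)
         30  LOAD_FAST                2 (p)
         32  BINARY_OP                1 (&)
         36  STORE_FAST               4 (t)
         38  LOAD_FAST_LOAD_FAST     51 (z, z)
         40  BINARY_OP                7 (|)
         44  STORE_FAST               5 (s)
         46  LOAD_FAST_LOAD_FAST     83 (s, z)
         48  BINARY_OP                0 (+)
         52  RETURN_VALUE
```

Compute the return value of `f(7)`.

48

LOAD_FAST_LOAD_FAST a,a → push 7,7. Stack: [7, 7]
BINARY_OP // → 7 // 7 = 1. Stack: [1]
STORE_FAST r → r=1. Stack: []
LOAD_CONST → push 6. Stack: [6]
LOAD_FAST a → push 7. Stack: [6, 7]
BINARY_OP * → 6 * 7 = 42. Stack: [42]
STORE_FAST p → p=42. Stack: []
LOAD_CONST → push 8. Stack: [8]
STORE_FAST z → z=8. Stack: []
LOAD_CONST → push 24. Stack: [24]
STORE_FAST z → z=24. Stack: []
LOAD_CONST → push 8. Stack: [8]
LOAD_FAST p → push 42. Stack: [8, 42]
BINARY_OP & → 8 & 42 = 8. Stack: [8]
STORE_FAST t → t=8. Stack: []
LOAD_FAST_LOAD_FAST z,z → push 24,24. Stack: [24, 24]
BINARY_OP | → 24 | 24 = 24. Stack: [24]
STORE_FAST s → s=24. Stack: []
LOAD_FAST_LOAD_FAST s,z → push 24,24. Stack: [24, 24]
BINARY_OP + → 24 + 24 = 48. Stack: [48]
RETURN_VALUE → return 48.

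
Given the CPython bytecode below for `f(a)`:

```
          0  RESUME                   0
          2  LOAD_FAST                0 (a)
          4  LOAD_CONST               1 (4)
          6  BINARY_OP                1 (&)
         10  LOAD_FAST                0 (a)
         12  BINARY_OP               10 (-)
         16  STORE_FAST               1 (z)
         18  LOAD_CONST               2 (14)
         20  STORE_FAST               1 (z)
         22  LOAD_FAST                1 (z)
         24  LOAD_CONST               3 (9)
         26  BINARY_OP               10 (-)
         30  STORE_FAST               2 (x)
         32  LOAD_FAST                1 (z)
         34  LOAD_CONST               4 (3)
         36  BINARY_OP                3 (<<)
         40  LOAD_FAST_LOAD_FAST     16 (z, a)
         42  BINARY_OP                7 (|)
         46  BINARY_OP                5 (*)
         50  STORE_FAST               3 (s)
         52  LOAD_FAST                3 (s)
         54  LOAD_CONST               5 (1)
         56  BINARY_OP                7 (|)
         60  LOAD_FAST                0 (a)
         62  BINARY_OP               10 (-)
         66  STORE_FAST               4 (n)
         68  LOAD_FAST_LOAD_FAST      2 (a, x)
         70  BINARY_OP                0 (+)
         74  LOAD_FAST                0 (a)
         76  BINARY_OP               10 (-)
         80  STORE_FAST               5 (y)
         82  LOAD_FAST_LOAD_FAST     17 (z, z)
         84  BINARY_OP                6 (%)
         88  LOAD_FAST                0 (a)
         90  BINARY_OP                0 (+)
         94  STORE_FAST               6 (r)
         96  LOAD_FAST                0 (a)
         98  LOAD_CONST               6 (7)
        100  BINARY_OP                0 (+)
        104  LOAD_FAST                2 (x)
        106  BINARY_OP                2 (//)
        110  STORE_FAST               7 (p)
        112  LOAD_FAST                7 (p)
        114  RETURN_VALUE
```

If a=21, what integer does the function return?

5

LOAD_FAST a → push 21. Stack: [21]
LOAD_CONST → push 4. Stack: [21, 4]
BINARY_OP & → 21 & 4 = 4. Stack: [4]
LOAD_FAST a → push 21. Stack: [4, 21]
BINARY_OP - → 4 - 21 = -17. Stack: [-17]
STORE_FAST z → z=-17. Stack: []
LOAD_CONST → push 14. Stack: [14]
STORE_FAST z → z=14. Stack: []
LOAD_FAST z → push 14. Stack: [14]
LOAD_CONST → push 9. Stack: [14, 9]
BINARY_OP - → 14 - 9 = 5. Stack: [5]
STORE_FAST x → x=5. Stack: []
LOAD_FAST z → push 14. Stack: [14]
LOAD_CONST → push 3. Stack: [14, 3]
BINARY_OP << → 14 << 3 = 112. Stack: [112]
LOAD_FAST_LOAD_FAST z,a → push 14,21. Stack: [112, 14, 21]
BINARY_OP | → 14 | 21 = 31. Stack: [112, 31]
BINARY_OP * → 112 * 31 = 3472. Stack: [3472]
STORE_FAST s → s=3472. Stack: []
LOAD_FAST s → push 3472. Stack: [3472]
LOAD_CONST → push 1. Stack: [3472, 1]
BINARY_OP | → 3472 | 1 = 3473. Stack: [3473]
LOAD_FAST a → push 21. Stack: [3473, 21]
BINARY_OP - → 3473 - 21 = 3452. Stack: [3452]
STORE_FAST n → n=3452. Stack: []
LOAD_FAST_LOAD_FAST a,x → push 21,5. Stack: [21, 5]
BINARY_OP + → 21 + 5 = 26. Stack: [26]
LOAD_FAST a → push 21. Stack: [26, 21]
BINARY_OP - → 26 - 21 = 5. Stack: [5]
STORE_FAST y → y=5. Stack: []
LOAD_FAST_LOAD_FAST z,z → push 14,14. Stack: [14, 14]
BINARY_OP % → 14 % 14 = 0. Stack: [0]
LOAD_FAST a → push 21. Stack: [0, 21]
BINARY_OP + → 0 + 21 = 21. Stack: [21]
STORE_FAST r → r=21. Stack: []
LOAD_FAST a → push 21. Stack: [21]
LOAD_CONST → push 7. Stack: [21, 7]
BINARY_OP + → 21 + 7 = 28. Stack: [28]
LOAD_FAST x → push 5. Stack: [28, 5]
BINARY_OP // → 28 // 5 = 5. Stack: [5]
STORE_FAST p → p=5. Stack: []
LOAD_FAST p → push 5. Stack: [5]
RETURN_VALUE → return 5.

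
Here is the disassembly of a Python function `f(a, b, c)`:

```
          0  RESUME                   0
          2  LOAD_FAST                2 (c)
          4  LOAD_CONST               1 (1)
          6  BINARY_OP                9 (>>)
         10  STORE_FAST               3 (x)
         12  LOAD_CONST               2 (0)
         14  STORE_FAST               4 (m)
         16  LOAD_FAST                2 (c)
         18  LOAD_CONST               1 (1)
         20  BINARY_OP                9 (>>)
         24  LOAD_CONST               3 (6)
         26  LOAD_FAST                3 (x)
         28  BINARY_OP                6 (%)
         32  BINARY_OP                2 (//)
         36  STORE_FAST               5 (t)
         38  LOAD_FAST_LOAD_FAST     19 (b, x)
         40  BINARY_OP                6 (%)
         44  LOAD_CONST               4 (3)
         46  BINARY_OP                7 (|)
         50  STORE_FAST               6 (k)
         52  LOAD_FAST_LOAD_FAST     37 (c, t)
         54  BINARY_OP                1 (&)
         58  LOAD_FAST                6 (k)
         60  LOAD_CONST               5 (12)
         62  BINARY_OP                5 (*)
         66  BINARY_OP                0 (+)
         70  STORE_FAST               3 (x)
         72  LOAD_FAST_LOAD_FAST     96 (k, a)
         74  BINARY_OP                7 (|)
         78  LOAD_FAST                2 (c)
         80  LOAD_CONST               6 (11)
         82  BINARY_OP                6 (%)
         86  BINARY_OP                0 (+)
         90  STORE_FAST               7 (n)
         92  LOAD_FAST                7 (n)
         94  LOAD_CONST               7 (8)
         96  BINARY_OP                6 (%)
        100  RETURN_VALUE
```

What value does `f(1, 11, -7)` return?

LOAD_FAST c → push -7. Stack: [-7]
LOAD_CONST → push 1. Stack: [-7, 1]
BINARY_OP >> → -7 >> 1 = -4. Stack: [-4]
STORE_FAST x → x=-4. Stack: []
LOAD_CONST → push 0. Stack: [0]
STORE_FAST m → m=0. Stack: []
LOAD_FAST c → push -7. Stack: [-7]
LOAD_CONST → push 1. Stack: [-7, 1]
BINARY_OP >> → -7 >> 1 = -4. Stack: [-4]
LOAD_CONST → push 6. Stack: [-4, 6]
LOAD_FAST x → push -4. Stack: [-4, 6, -4]
BINARY_OP % → 6 % -4 = -2. Stack: [-4, -2]
BINARY_OP // → -4 // -2 = 2. Stack: [2]
STORE_FAST t → t=2. Stack: []
LOAD_FAST_LOAD_FAST b,x → push 11,-4. Stack: [11, -4]
BINARY_OP % → 11 % -4 = -1. Stack: [-1]
LOAD_CONST → push 3. Stack: [-1, 3]
BINARY_OP | → -1 | 3 = -1. Stack: [-1]
STORE_FAST k → k=-1. Stack: []
LOAD_FAST_LOAD_FAST c,t → push -7,2. Stack: [-7, 2]
BINARY_OP & → -7 & 2 = 0. Stack: [0]
LOAD_FAST k → push -1. Stack: [0, -1]
LOAD_CONST → push 12. Stack: [0, -1, 12]
BINARY_OP * → -1 * 12 = -12. Stack: [0, -12]
BINARY_OP + → 0 + -12 = -12. Stack: [-12]
STORE_FAST x → x=-12. Stack: []
LOAD_FAST_LOAD_FAST k,a → push -1,1. Stack: [-1, 1]
BINARY_OP | → -1 | 1 = -1. Stack: [-1]
LOAD_FAST c → push -7. Stack: [-1, -7]
LOAD_CONST → push 11. Stack: [-1, -7, 11]
BINARY_OP % → -7 % 11 = 4. Stack: [-1, 4]
BINARY_OP + → -1 + 4 = 3. Stack: [3]
STORE_FAST n → n=3. Stack: []
LOAD_FAST n → push 3. Stack: [3]
LOAD_CONST → push 8. Stack: [3, 8]
BINARY_OP % → 3 % 8 = 3. Stack: [3]
RETURN_VALUE → return 3.

3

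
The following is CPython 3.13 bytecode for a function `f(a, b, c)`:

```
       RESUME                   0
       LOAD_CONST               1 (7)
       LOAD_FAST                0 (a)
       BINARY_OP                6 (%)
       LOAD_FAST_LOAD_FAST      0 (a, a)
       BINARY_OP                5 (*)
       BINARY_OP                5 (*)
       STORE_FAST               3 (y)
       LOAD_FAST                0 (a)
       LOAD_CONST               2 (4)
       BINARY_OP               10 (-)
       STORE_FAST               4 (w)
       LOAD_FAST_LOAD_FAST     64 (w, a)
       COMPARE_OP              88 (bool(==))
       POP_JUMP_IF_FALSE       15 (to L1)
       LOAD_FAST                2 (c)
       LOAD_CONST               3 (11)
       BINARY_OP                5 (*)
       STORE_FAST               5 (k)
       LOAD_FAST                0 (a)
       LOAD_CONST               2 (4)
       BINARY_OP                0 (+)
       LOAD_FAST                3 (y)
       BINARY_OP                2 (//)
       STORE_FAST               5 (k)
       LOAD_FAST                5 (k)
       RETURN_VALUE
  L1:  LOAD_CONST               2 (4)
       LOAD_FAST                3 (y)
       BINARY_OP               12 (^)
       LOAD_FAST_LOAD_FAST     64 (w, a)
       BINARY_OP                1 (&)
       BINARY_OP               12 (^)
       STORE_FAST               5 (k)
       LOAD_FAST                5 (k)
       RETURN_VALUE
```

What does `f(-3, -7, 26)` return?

19

LOAD_CONST → push 7. Stack: [7]
LOAD_FAST a → push -3. Stack: [7, -3]
BINARY_OP % → 7 % -3 = -2. Stack: [-2]
LOAD_FAST_LOAD_FAST a,a → push -3,-3. Stack: [-2, -3, -3]
BINARY_OP * → -3 * -3 = 9. Stack: [-2, 9]
BINARY_OP * → -2 * 9 = -18. Stack: [-18]
STORE_FAST y → y=-18. Stack: []
LOAD_FAST a → push -3. Stack: [-3]
LOAD_CONST → push 4. Stack: [-3, 4]
BINARY_OP - → -3 - 4 = -7. Stack: [-7]
STORE_FAST w → w=-7. Stack: []
LOAD_FAST_LOAD_FAST w,a → push -7,-3. Stack: [-7, -3]
COMPARE_OP bool(==) → -7 vs -3 = False. Stack: [False]
POP_JUMP_IF_FALSE → pop False; jump. Stack: []
LOAD_CONST → push 4. Stack: [4]
LOAD_FAST y → push -18. Stack: [4, -18]
BINARY_OP ^ → 4 ^ -18 = -22. Stack: [-22]
LOAD_FAST_LOAD_FAST w,a → push -7,-3. Stack: [-22, -7, -3]
BINARY_OP & → -7 & -3 = -7. Stack: [-22, -7]
BINARY_OP ^ → -22 ^ -7 = 19. Stack: [19]
STORE_FAST k → k=19. Stack: []
LOAD_FAST k → push 19. Stack: [19]
RETURN_VALUE → return 19.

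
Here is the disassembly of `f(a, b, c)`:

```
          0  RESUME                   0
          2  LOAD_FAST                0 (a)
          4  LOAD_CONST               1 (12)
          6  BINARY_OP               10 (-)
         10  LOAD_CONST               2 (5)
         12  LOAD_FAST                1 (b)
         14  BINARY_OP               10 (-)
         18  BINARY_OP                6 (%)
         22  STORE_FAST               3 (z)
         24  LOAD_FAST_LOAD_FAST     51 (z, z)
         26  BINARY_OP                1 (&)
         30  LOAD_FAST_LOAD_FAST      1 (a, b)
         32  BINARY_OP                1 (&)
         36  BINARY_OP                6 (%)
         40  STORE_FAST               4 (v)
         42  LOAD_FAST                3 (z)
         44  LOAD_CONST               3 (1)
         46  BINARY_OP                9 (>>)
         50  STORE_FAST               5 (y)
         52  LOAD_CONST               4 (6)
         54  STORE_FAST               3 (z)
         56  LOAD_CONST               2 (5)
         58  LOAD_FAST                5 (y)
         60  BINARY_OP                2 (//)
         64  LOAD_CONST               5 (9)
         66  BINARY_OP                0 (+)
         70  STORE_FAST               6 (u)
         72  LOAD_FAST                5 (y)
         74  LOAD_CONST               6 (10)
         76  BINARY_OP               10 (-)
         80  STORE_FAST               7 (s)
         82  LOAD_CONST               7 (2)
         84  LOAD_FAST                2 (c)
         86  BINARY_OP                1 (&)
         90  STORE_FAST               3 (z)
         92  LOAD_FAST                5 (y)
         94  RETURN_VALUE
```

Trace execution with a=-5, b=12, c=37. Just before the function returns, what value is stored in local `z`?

0

LOAD_FAST a → push -5. Stack: [-5]
LOAD_CONST → push 12. Stack: [-5, 12]
BINARY_OP - → -5 - 12 = -17. Stack: [-17]
LOAD_CONST → push 5. Stack: [-17, 5]
LOAD_FAST b → push 12. Stack: [-17, 5, 12]
BINARY_OP - → 5 - 12 = -7. Stack: [-17, -7]
BINARY_OP % → -17 % -7 = -3. Stack: [-3]
STORE_FAST z → z=-3. Stack: []
LOAD_FAST_LOAD_FAST z,z → push -3,-3. Stack: [-3, -3]
BINARY_OP & → -3 & -3 = -3. Stack: [-3]
LOAD_FAST_LOAD_FAST a,b → push -5,12. Stack: [-3, -5, 12]
BINARY_OP & → -5 & 12 = 8. Stack: [-3, 8]
BINARY_OP % → -3 % 8 = 5. Stack: [5]
STORE_FAST v → v=5. Stack: []
LOAD_FAST z → push -3. Stack: [-3]
LOAD_CONST → push 1. Stack: [-3, 1]
BINARY_OP >> → -3 >> 1 = -2. Stack: [-2]
STORE_FAST y → y=-2. Stack: []
LOAD_CONST → push 6. Stack: [6]
STORE_FAST z → z=6. Stack: []
LOAD_CONST → push 5. Stack: [5]
LOAD_FAST y → push -2. Stack: [5, -2]
BINARY_OP // → 5 // -2 = -3. Stack: [-3]
LOAD_CONST → push 9. Stack: [-3, 9]
BINARY_OP + → -3 + 9 = 6. Stack: [6]
STORE_FAST u → u=6. Stack: []
LOAD_FAST y → push -2. Stack: [-2]
LOAD_CONST → push 10. Stack: [-2, 10]
BINARY_OP - → -2 - 10 = -12. Stack: [-12]
STORE_FAST s → s=-12. Stack: []
LOAD_CONST → push 2. Stack: [2]
LOAD_FAST c → push 37. Stack: [2, 37]
BINARY_OP & → 2 & 37 = 0. Stack: [0]
STORE_FAST z → z=0. Stack: []
LOAD_FAST y → push -2. Stack: [-2]
RETURN_VALUE → return -2.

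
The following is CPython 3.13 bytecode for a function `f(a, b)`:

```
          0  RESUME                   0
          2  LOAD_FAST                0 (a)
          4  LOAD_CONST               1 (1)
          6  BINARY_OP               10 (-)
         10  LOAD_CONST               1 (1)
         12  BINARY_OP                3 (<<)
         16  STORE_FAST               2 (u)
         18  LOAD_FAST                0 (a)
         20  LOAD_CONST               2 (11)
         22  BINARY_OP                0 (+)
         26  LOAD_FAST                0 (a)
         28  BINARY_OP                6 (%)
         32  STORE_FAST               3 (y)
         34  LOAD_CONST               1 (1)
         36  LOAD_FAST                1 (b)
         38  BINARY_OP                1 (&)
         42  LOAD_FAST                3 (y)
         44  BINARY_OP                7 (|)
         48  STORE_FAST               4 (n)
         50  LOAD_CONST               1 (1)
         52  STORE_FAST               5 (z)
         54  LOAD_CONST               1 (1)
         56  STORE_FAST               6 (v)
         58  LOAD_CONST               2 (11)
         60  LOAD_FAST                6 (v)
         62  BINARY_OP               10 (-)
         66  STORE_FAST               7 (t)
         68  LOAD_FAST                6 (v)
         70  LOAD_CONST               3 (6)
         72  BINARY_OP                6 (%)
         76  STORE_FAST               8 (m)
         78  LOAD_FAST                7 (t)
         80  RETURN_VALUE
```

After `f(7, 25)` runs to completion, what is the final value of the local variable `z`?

1

LOAD_FAST a → push 7. Stack: [7]
LOAD_CONST → push 1. Stack: [7, 1]
BINARY_OP - → 7 - 1 = 6. Stack: [6]
LOAD_CONST → push 1. Stack: [6, 1]
BINARY_OP << → 6 << 1 = 12. Stack: [12]
STORE_FAST u → u=12. Stack: []
LOAD_FAST a → push 7. Stack: [7]
LOAD_CONST → push 11. Stack: [7, 11]
BINARY_OP + → 7 + 11 = 18. Stack: [18]
LOAD_FAST a → push 7. Stack: [18, 7]
BINARY_OP % → 18 % 7 = 4. Stack: [4]
STORE_FAST y → y=4. Stack: []
LOAD_CONST → push 1. Stack: [1]
LOAD_FAST b → push 25. Stack: [1, 25]
BINARY_OP & → 1 & 25 = 1. Stack: [1]
LOAD_FAST y → push 4. Stack: [1, 4]
BINARY_OP | → 1 | 4 = 5. Stack: [5]
STORE_FAST n → n=5. Stack: []
LOAD_CONST → push 1. Stack: [1]
STORE_FAST z → z=1. Stack: []
LOAD_CONST → push 1. Stack: [1]
STORE_FAST v → v=1. Stack: []
LOAD_CONST → push 11. Stack: [11]
LOAD_FAST v → push 1. Stack: [11, 1]
BINARY_OP - → 11 - 1 = 10. Stack: [10]
STORE_FAST t → t=10. Stack: []
LOAD_FAST v → push 1. Stack: [1]
LOAD_CONST → push 6. Stack: [1, 6]
BINARY_OP % → 1 % 6 = 1. Stack: [1]
STORE_FAST m → m=1. Stack: []
LOAD_FAST t → push 10. Stack: [10]
RETURN_VALUE → return 10.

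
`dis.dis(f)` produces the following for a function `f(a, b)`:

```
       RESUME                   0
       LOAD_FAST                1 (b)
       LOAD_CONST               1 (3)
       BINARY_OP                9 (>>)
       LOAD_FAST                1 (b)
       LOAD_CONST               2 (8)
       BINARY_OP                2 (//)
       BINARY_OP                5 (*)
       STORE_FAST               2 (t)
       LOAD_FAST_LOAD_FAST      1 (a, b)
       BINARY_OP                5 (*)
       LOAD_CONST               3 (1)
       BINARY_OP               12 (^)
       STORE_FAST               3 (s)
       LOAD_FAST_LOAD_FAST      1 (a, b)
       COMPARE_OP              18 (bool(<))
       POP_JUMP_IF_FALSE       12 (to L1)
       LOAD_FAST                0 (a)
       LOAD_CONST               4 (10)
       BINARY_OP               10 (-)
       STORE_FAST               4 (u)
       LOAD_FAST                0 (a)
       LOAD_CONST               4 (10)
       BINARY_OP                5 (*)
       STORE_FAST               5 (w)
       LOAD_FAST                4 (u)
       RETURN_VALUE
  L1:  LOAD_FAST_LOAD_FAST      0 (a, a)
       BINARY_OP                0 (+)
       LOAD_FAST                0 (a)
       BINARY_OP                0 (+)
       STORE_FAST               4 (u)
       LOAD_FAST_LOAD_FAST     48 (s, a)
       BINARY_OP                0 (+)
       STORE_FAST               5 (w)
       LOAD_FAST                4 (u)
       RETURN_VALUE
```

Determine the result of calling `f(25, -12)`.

LOAD_FAST b → push -12. Stack: [-12]
LOAD_CONST → push 3. Stack: [-12, 3]
BINARY_OP >> → -12 >> 3 = -2. Stack: [-2]
LOAD_FAST b → push -12. Stack: [-2, -12]
LOAD_CONST → push 8. Stack: [-2, -12, 8]
BINARY_OP // → -12 // 8 = -2. Stack: [-2, -2]
BINARY_OP * → -2 * -2 = 4. Stack: [4]
STORE_FAST t → t=4. Stack: []
LOAD_FAST_LOAD_FAST a,b → push 25,-12. Stack: [25, -12]
BINARY_OP * → 25 * -12 = -300. Stack: [-300]
LOAD_CONST → push 1. Stack: [-300, 1]
BINARY_OP ^ → -300 ^ 1 = -299. Stack: [-299]
STORE_FAST s → s=-299. Stack: []
LOAD_FAST_LOAD_FAST a,b → push 25,-12. Stack: [25, -12]
COMPARE_OP bool(<) → 25 vs -12 = False. Stack: [False]
POP_JUMP_IF_FALSE → pop False; jump. Stack: []
LOAD_FAST_LOAD_FAST a,a → push 25,25. Stack: [25, 25]
BINARY_OP + → 25 + 25 = 50. Stack: [50]
LOAD_FAST a → push 25. Stack: [50, 25]
BINARY_OP + → 50 + 25 = 75. Stack: [75]
STORE_FAST u → u=75. Stack: []
LOAD_FAST_LOAD_FAST s,a → push -299,25. Stack: [-299, 25]
BINARY_OP + → -299 + 25 = -274. Stack: [-274]
STORE_FAST w → w=-274. Stack: []
LOAD_FAST u → push 75. Stack: [75]
RETURN_VALUE → return 75.

75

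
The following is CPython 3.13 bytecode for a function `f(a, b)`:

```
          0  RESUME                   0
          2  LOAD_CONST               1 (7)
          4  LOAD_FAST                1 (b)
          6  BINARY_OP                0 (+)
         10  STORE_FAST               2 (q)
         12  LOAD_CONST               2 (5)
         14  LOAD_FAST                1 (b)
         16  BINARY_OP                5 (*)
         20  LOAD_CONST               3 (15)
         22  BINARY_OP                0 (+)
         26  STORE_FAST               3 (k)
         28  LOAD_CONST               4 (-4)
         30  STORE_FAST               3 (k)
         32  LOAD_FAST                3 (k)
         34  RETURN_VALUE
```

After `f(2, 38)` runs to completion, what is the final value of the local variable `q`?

45

LOAD_CONST → push 7. Stack: [7]
LOAD_FAST b → push 38. Stack: [7, 38]
BINARY_OP + → 7 + 38 = 45. Stack: [45]
STORE_FAST q → q=45. Stack: []
LOAD_CONST → push 5. Stack: [5]
LOAD_FAST b → push 38. Stack: [5, 38]
BINARY_OP * → 5 * 38 = 190. Stack: [190]
LOAD_CONST → push 15. Stack: [190, 15]
BINARY_OP + → 190 + 15 = 205. Stack: [205]
STORE_FAST k → k=205. Stack: []
LOAD_CONST → push -4. Stack: [-4]
STORE_FAST k → k=-4. Stack: []
LOAD_FAST k → push -4. Stack: [-4]
RETURN_VALUE → return -4.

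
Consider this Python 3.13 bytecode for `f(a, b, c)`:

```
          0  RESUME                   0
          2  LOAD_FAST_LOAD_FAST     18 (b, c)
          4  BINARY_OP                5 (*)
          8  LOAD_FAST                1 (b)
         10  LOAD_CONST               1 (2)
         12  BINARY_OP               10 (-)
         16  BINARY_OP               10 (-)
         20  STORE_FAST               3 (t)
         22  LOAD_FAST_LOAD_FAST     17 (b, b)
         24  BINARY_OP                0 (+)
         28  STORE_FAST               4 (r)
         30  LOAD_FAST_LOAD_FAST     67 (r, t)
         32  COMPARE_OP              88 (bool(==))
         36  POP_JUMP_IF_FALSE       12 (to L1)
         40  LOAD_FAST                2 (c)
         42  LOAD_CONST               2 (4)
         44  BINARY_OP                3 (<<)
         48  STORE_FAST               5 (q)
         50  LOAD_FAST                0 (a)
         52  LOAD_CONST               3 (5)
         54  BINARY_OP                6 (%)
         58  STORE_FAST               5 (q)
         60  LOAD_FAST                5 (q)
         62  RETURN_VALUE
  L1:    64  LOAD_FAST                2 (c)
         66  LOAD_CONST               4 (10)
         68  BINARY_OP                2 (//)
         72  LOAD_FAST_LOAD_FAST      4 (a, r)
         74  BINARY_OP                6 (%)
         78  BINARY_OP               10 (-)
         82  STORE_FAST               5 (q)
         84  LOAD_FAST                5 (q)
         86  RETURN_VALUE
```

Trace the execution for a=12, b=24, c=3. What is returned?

-12

LOAD_FAST_LOAD_FAST b,c → push 24,3. Stack: [24, 3]
BINARY_OP * → 24 * 3 = 72. Stack: [72]
LOAD_FAST b → push 24. Stack: [72, 24]
LOAD_CONST → push 2. Stack: [72, 24, 2]
BINARY_OP - → 24 - 2 = 22. Stack: [72, 22]
BINARY_OP - → 72 - 22 = 50. Stack: [50]
STORE_FAST t → t=50. Stack: []
LOAD_FAST_LOAD_FAST b,b → push 24,24. Stack: [24, 24]
BINARY_OP + → 24 + 24 = 48. Stack: [48]
STORE_FAST r → r=48. Stack: []
LOAD_FAST_LOAD_FAST r,t → push 48,50. Stack: [48, 50]
COMPARE_OP bool(==) → 48 vs 50 = False. Stack: [False]
POP_JUMP_IF_FALSE → pop False; jump. Stack: []
LOAD_FAST c → push 3. Stack: [3]
LOAD_CONST → push 10. Stack: [3, 10]
BINARY_OP // → 3 // 10 = 0. Stack: [0]
LOAD_FAST_LOAD_FAST a,r → push 12,48. Stack: [0, 12, 48]
BINARY_OP % → 12 % 48 = 12. Stack: [0, 12]
BINARY_OP - → 0 - 12 = -12. Stack: [-12]
STORE_FAST q → q=-12. Stack: []
LOAD_FAST q → push -12. Stack: [-12]
RETURN_VALUE → return -12.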